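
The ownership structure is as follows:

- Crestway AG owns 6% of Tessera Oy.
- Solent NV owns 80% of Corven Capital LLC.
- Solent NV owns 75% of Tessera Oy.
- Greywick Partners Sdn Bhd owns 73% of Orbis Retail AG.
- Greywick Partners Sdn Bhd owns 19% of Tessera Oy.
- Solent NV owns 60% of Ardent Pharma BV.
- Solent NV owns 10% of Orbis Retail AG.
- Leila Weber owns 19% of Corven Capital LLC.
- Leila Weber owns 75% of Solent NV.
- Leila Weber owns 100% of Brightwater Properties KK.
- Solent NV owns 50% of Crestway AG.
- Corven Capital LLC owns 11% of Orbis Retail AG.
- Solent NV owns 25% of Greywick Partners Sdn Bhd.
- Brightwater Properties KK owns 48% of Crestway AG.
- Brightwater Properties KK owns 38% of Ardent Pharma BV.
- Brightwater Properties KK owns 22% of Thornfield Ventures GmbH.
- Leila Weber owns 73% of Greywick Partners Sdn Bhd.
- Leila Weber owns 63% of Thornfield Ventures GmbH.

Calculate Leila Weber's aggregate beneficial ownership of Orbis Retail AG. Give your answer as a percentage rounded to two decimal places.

83.17%

Leila reaches Orbis along 5 paths.
Via Greywick: 73% × 73% = 53.29%.
Via Solent → Greywick: 75% × 25% × 73% = 13.6875%.
Via Solent: 75% × 10% = 7.5%.
Via Solent → Corven: 75% × 80% × 11% = 6.6%.
Via Corven: 19% × 11% = 2.09%.
Total: 53.29% + 13.6875% + 7.5% + 6.6% + 2.09% = 83.1675%.
Rounded: 83.17%.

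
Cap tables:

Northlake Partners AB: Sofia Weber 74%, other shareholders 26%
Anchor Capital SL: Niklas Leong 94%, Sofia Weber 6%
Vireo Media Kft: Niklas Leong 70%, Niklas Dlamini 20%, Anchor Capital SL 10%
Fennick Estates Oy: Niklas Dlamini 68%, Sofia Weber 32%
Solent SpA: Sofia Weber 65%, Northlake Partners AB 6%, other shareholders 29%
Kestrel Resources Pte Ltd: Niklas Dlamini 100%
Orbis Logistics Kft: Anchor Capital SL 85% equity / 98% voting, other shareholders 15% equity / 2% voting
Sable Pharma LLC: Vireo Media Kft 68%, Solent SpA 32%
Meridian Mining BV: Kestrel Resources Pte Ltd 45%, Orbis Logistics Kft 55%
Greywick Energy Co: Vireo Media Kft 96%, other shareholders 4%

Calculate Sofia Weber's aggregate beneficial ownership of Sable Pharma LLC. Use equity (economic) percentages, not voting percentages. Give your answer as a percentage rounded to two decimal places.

22.63%

Sofia reaches Sable along 3 paths.
Via Anchor → Vireo: 6% × 10% × 68% = 0.408%.
Via Solent: 65% × 32% = 20.8%.
Via Northlake → Solent: 74% × 6% × 32% = 1.4208%.
Total: 0.408% + 20.8% + 1.4208% = 22.6288%.
Rounded: 22.63%.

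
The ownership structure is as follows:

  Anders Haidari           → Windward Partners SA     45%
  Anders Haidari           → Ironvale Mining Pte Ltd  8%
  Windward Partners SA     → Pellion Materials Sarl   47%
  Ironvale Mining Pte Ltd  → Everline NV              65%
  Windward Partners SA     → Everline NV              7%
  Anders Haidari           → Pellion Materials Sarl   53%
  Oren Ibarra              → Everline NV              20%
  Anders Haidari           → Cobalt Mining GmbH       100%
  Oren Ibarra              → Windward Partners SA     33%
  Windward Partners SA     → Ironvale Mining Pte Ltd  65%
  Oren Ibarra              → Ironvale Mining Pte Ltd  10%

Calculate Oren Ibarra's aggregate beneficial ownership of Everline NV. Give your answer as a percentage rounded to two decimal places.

Oren reaches Everline along 4 paths.
Via Windward → Ironvale: 33% × 65% × 65% = 13.9425%.
Via Ironvale: 10% × 65% = 6.5%.
Via Windward: 33% × 7% = 2.31%.
Direct stake: 20% = 20%.
Total: 13.9425% + 6.5% + 2.31% + 20% = 42.7525%.
Rounded: 42.75%.

42.75%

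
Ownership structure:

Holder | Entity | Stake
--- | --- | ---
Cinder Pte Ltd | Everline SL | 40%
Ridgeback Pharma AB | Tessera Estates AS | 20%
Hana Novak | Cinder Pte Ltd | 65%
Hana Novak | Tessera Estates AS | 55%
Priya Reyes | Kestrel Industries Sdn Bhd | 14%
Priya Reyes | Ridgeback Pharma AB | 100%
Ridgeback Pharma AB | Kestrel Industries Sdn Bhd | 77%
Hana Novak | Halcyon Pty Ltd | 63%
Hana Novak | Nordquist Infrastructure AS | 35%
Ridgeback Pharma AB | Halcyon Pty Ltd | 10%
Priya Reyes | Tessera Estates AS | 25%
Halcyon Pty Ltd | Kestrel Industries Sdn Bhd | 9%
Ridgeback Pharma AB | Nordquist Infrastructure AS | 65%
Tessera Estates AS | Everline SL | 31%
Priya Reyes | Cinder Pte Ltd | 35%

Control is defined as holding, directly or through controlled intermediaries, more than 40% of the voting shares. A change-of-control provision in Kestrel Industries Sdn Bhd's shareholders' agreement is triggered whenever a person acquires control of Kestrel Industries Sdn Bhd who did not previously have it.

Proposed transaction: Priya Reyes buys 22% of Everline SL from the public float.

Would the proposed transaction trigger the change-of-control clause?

The purchase changes only Priya's holdings, so Priya is the only person who could newly come to control Kestrel.
Priya holds 100% of Ridgeback, so Priya controls Ridgeback.
Ridgeback and Priya together hold 77% + 14% = 91% of Kestrel, so Priya controls Kestrel.
So Priya already controls Kestrel before the transaction.
After the purchase, Priya holds 22% of Everline directly.
Priya controlled Kestrel already, so this is not a new person acquiring control; every other person's position is unchanged or reduced.
No new person acquires control, so the clause is not triggered.

No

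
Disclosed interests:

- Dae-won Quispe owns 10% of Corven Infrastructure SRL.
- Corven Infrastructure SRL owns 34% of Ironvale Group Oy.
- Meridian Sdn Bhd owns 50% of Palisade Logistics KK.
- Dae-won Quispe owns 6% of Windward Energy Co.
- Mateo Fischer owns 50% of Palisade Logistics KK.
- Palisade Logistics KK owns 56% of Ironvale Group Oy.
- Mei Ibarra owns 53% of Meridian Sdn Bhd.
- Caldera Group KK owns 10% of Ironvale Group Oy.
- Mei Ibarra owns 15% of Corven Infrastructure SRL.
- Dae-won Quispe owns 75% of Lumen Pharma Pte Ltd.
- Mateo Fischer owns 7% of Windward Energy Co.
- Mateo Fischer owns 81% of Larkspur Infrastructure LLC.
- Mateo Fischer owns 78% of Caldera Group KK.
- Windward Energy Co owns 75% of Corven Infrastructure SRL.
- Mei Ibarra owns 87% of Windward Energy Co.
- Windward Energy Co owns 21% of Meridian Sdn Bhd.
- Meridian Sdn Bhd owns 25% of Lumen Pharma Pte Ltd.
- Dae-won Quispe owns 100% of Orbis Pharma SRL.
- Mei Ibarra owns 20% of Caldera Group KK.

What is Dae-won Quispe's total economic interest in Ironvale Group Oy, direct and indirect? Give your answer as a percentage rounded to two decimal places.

Dae-won reaches Ironvale along 3 paths.
Via Windward → Meridian → Palisade: 6% × 21% × 50% × 56% = 0.3528%.
Via Corven: 10% × 34% = 3.4%.
Via Windward → Corven: 6% × 75% × 34% = 1.53%.
Total: 0.3528% + 3.4% + 1.53% = 5.2828%.
Rounded: 5.28%.

5.28%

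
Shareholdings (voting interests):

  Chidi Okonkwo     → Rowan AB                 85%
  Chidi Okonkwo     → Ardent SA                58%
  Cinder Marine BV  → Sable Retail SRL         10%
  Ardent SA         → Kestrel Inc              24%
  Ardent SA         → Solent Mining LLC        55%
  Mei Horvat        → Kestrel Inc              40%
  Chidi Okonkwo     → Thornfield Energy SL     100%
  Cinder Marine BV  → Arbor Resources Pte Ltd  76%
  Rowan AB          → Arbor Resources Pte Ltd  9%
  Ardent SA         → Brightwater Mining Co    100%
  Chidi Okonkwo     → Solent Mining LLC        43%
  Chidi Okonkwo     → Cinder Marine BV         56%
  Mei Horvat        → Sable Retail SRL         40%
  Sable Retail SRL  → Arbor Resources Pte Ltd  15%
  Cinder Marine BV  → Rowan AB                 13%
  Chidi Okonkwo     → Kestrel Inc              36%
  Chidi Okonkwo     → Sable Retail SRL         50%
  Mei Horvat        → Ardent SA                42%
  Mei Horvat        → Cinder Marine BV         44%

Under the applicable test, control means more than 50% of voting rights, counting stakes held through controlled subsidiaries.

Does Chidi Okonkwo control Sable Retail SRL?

Chidi holds 56% of Cinder, so Chidi controls Cinder.
Chidi and Cinder together hold 50% + 10% = 60% of Sable, so Chidi controls Sable.

Yes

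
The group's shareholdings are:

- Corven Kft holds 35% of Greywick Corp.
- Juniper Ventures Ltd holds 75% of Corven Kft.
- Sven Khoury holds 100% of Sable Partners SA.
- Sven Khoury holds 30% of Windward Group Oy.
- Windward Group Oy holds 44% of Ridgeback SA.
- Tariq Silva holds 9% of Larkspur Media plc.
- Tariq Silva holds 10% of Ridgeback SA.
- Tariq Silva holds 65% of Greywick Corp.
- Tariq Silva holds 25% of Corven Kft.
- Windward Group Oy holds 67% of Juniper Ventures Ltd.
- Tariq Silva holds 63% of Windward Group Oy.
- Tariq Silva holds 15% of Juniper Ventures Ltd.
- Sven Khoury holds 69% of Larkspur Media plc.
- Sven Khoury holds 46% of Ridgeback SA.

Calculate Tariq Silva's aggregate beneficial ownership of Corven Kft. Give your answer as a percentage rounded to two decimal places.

67.91%

Tariq reaches Corven along 3 paths.
Via Juniper: 15% × 75% = 11.25%.
Via Windward → Juniper: 63% × 67% × 75% = 31.6575%.
Direct stake: 25% = 25%.
Total: 11.25% + 31.6575% + 25% = 67.9075%.
Rounded: 67.91%.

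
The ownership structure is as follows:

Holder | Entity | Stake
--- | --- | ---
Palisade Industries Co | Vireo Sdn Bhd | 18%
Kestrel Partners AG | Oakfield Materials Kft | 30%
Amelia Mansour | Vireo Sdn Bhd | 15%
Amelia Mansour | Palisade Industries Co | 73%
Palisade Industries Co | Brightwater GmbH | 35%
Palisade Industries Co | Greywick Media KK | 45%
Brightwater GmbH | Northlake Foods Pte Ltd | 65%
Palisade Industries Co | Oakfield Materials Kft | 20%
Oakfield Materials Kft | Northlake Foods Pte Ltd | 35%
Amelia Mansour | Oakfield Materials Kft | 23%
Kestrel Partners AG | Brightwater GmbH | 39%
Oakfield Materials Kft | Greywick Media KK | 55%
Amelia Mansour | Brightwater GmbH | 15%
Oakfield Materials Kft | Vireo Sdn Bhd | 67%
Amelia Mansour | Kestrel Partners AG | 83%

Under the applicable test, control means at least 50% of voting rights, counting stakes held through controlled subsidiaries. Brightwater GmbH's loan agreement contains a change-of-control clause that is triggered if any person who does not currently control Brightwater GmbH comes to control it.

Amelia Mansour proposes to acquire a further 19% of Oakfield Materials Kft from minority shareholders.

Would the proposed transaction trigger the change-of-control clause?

No

The purchase changes only Amelia's holdings, so Amelia is the only person who could newly come to control Brightwater.
Amelia holds 73% of Palisade, so Amelia controls Palisade.
Amelia holds 83% of Kestrel, so Amelia controls Kestrel.
Amelia and Palisade and Kestrel together hold 15% + 35% + 39% = 89% of Brightwater, so Amelia controls Brightwater.
So Amelia already controls Brightwater before the transaction.
After the purchase, Amelia's direct stake in Oakfield rises to 23% + 19% = 42%.
Amelia controlled Brightwater already, so this is not a new person acquiring control; every other person's position is unchanged or reduced.
No new person acquires control, so the clause is not triggered.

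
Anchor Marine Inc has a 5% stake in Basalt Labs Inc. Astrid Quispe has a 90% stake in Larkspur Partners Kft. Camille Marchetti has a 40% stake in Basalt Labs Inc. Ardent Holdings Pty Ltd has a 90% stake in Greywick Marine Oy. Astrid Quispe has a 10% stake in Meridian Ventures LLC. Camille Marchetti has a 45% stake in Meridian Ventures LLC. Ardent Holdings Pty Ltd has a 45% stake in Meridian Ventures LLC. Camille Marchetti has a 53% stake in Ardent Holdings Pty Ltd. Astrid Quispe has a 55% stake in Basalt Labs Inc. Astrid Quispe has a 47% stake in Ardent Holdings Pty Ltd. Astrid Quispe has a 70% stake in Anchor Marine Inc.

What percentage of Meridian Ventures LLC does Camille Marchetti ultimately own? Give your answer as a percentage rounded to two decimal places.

68.85%

Camille reaches Meridian along 2 paths.
Via Ardent: 53% × 45% = 23.85%.
Direct stake: 45% = 45%.
Total: 23.85% + 45% = 68.85%.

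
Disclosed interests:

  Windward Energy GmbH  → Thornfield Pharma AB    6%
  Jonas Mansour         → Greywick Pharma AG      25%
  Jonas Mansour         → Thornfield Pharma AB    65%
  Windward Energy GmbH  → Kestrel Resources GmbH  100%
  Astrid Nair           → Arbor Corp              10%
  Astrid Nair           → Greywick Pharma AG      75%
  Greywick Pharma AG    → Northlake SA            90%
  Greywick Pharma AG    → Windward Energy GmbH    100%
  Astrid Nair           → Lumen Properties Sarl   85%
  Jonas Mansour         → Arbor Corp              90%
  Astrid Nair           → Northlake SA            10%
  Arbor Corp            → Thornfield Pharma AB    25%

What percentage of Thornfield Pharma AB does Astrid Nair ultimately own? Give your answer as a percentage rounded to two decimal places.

Astrid reaches Thornfield along 2 paths.
Via Greywick → Windward: 75% × 100% × 6% = 4.5%.
Via Arbor: 10% × 25% = 2.5%.
Total: 4.5% + 2.5% = 7%.
Rounded: 7.00%.

7.00%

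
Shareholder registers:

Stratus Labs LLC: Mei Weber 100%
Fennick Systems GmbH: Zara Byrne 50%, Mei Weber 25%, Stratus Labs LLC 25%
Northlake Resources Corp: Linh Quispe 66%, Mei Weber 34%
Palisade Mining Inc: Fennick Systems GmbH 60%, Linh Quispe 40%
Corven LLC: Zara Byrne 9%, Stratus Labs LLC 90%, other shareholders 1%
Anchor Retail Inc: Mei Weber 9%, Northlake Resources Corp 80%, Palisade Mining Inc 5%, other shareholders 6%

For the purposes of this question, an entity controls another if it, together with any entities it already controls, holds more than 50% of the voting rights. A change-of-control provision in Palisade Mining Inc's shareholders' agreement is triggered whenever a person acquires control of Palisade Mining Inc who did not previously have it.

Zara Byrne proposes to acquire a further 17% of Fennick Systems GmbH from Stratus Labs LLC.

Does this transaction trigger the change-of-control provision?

Yes

The purchase adds only to Zara's holdings (Stratus's stake shrinks), so Zara is the only person who could newly come to control Palisade.
Zara's largest direct stake is 50% in Fennick, which does not meet the threshold, so Zara controls no company.
Neither Zara nor any entity Zara controls holds any voting interest in Palisade.
So before the transaction, Zara does not control Palisade.
After the purchase, Zara's direct stake in Fennick rises to 50% + 17% = 67%, and Stratus's stake falls to 8%.
Zara holds 67% of Fennick, so Zara controls Fennick.
Fennick holds 60% of Palisade, so Zara controls Palisade.
Zara did not control Palisade before and does after, so the clause is triggered.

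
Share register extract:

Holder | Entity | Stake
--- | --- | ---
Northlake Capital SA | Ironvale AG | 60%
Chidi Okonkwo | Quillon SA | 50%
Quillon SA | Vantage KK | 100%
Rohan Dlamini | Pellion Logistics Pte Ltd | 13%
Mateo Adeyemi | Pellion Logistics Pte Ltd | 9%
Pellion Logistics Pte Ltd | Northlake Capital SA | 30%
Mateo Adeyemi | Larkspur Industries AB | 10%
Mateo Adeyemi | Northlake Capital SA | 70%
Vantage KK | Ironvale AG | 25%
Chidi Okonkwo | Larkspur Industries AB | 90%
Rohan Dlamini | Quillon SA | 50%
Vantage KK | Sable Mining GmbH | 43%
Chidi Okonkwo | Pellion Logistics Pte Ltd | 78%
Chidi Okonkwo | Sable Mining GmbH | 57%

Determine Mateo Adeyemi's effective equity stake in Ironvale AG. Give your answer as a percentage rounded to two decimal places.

Mateo reaches Ironvale along 2 paths.
Via Northlake: 70% × 60% = 42%.
Via Pellion → Northlake: 9% × 30% × 60% = 1.62%.
Total: 42% + 1.62% = 43.62%.

43.62%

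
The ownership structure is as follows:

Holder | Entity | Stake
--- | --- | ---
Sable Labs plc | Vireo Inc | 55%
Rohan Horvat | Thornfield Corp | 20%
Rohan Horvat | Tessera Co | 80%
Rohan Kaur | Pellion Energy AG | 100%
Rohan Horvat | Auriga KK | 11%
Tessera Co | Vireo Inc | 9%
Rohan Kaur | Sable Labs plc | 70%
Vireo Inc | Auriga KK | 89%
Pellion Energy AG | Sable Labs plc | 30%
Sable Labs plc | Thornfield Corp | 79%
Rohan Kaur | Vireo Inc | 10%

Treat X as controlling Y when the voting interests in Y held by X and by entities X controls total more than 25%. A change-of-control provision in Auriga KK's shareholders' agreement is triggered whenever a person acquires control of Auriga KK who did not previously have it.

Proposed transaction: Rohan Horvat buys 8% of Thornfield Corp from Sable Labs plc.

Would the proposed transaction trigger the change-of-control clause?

The purchase adds only to Rohan Horvat's holdings (Sable's stake shrinks), so Rohan Horvat is the only person who could newly come to control Auriga.
Rohan Horvat holds 80% of Tessera, so Rohan Horvat controls Tessera.
In Auriga, Rohan Horvat's side holds only 11%, not > 25%.
So before the transaction, Rohan Horvat does not control Auriga.
After the purchase, Rohan Horvat's direct stake in Thornfield rises to 20% + 8% = 28%, and Sable's stake falls to 71%.
Rohan Horvat holds 28% of Thornfield, so Rohan Horvat controls Thornfield.
After the transaction, Rohan Horvat's side holds 11% of Auriga, not > 25%, so Rohan Horvat still does not control Auriga.
No new person acquires control, so the clause is not triggered.

No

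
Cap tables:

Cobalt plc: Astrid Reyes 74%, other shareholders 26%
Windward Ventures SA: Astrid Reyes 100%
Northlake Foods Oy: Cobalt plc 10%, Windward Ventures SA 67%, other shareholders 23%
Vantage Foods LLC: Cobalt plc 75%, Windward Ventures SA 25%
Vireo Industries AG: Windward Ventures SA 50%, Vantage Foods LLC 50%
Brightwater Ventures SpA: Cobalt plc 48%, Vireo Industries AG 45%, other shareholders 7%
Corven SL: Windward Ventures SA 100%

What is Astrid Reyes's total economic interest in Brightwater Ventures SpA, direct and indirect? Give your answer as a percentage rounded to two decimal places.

Astrid reaches Brightwater along 4 paths.
Via Cobalt: 74% × 48% = 35.52%.
Via Windward → Vireo: 100% × 50% × 45% = 22.5%.
Via Cobalt → Vantage → Vireo: 74% × 75% × 50% × 45% = 12.4875%.
Via Windward → Vantage → Vireo: 100% × 25% × 50% × 45% = 5.625%.
Total: 35.52% + 22.5% + 12.4875% + 5.625% = 76.1325%.
Rounded: 76.13%.

76.13%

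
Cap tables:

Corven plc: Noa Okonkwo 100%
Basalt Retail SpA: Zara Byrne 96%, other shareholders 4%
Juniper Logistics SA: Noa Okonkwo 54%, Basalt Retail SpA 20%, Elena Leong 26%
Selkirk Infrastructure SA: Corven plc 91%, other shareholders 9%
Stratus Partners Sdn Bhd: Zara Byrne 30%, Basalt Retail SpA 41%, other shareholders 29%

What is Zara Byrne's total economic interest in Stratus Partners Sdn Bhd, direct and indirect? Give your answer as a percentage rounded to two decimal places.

Zara reaches Stratus along 2 paths.
Direct stake: 30% = 30%.
Via Basalt: 96% × 41% = 39.36%.
Total: 30% + 39.36% = 69.36%.

69.36%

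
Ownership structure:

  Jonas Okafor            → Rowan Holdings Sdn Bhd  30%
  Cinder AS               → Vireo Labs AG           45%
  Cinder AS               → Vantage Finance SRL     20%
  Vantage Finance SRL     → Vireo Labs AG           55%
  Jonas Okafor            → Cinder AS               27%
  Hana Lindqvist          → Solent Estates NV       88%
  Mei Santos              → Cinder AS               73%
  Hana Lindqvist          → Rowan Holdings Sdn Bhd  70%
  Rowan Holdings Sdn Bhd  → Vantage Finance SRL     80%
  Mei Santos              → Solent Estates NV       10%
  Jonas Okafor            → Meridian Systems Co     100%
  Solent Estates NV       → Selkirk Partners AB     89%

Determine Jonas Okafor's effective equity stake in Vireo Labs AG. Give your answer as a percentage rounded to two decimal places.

28.32%

Jonas reaches Vireo along 3 paths.
Via Rowan → Vantage: 30% × 80% × 55% = 13.2%.
Via Cinder → Vantage: 27% × 20% × 55% = 2.97%.
Via Cinder: 27% × 45% = 12.15%.
Total: 13.2% + 2.97% + 12.15% = 28.32%.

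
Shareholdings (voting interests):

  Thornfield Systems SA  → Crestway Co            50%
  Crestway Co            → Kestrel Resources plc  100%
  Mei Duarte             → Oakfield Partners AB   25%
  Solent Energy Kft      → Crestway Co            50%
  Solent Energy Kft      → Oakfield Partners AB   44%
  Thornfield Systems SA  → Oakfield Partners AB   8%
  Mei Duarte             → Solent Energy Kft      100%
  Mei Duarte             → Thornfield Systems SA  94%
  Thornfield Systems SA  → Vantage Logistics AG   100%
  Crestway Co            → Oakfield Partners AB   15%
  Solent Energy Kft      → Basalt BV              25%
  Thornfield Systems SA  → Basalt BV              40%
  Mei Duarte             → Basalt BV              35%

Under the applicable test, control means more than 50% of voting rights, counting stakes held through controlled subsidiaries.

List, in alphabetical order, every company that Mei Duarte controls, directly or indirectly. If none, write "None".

Mei holds 94% of Thornfield, so Mei controls Thornfield.
Mei holds 100% of Solent, so Mei controls Solent.
Solent and Thornfield together hold 50% + 50% = 100% of Crestway, so Mei controls Crestway.
Mei and Thornfield and Solent together hold 35% + 40% + 25% = 100% of Basalt, so Mei controls Basalt.
Thornfield holds 100% of Vantage, so Mei controls Vantage.
Crestway holds 100% of Kestrel, so Mei controls Kestrel.
Solent and Mei and Thornfield and Crestway together hold 44% + 25% + 8% + 15% = 92% of Oakfield, so Mei controls Oakfield.

Basalt BV, Crestway Co, Kestrel Resources plc, Oakfield Partners AB, Solent Energy Kft, Thornfield Systems SA, Vantage Logistics AG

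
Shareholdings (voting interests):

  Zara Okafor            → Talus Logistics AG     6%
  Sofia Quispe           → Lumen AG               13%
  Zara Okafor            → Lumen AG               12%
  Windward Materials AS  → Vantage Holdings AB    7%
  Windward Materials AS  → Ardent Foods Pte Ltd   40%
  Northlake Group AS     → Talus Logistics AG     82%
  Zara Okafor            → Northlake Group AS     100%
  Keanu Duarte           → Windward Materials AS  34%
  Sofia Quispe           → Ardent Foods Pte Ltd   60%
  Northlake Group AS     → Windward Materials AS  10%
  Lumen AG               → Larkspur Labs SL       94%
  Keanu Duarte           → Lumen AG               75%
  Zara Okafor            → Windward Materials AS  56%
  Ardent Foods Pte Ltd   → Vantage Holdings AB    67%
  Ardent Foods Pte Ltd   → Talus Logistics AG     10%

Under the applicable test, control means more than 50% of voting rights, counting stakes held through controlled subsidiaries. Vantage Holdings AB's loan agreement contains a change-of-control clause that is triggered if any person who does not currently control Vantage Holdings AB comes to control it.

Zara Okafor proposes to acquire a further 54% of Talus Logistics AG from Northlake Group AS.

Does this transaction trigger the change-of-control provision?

The purchase adds only to Zara's holdings (Northlake's stake shrinks), so Zara is the only person who could newly come to control Vantage.
Zara holds 100% of Northlake, so Zara controls Northlake.
Zara and Northlake together hold 56% + 10% = 66% of Windward, so Zara controls Windward.
Northlake and Zara together hold 82% + 6% = 88% of Talus, so Zara controls Talus.
In Vantage, Zara's side holds only 7%, not > 50%.
So before the transaction, Zara does not control Vantage.
After the purchase, Zara's direct stake in Talus rises to 6% + 54% = 60%, and Northlake's stake falls to 28%.
Northlake and Zara together hold 28% + 60% = 88% of Talus, so Zara controls Talus.
After the transaction, Zara's side holds 7% of Vantage, not > 50%, so Zara still does not control Vantage.
No new person acquires control, so the clause is not triggered.

No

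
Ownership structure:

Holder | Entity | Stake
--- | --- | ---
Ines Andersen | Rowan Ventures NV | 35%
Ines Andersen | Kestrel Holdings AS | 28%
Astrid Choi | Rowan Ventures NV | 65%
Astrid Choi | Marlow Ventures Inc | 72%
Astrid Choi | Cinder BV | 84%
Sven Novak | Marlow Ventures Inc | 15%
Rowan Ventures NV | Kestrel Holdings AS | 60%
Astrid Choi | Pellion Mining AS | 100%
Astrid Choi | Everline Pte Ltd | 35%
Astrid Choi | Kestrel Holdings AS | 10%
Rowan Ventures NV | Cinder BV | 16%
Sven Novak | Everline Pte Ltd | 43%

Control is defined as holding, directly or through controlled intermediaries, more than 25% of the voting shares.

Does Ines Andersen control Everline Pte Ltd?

Ines holds 35% of Rowan, so Ines controls Rowan.
Ines and Rowan together hold 28% + 60% = 88% of Kestrel, so Ines controls Kestrel.
Neither Ines nor any entity Ines controls holds any voting interest in Everline.
So Ines does not control Everline.

No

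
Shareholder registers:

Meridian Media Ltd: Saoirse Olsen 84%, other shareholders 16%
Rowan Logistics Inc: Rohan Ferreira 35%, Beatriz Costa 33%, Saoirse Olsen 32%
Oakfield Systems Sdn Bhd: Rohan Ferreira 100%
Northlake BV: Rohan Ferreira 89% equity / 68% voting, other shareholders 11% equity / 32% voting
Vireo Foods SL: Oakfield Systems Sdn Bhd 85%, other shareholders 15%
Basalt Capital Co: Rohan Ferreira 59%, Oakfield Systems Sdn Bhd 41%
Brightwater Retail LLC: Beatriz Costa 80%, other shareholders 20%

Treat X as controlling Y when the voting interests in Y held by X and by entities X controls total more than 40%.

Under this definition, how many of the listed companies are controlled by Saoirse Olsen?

1

Saoirse holds 84% of Meridian, so Saoirse controls Meridian.
No other company's threshold is met.
Saoirse controls 1 company.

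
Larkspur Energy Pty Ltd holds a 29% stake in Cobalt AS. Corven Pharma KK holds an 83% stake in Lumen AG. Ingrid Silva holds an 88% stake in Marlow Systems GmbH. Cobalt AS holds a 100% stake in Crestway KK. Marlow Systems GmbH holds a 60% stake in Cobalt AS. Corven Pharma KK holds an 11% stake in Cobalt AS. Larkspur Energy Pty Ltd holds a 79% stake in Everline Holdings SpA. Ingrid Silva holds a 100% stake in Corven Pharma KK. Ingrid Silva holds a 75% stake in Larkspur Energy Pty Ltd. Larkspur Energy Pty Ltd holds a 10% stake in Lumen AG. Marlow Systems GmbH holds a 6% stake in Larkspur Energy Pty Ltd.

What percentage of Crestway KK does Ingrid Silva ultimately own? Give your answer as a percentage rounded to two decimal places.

Ingrid reaches Crestway along 4 paths.
Via Corven → Cobalt: 100% × 11% × 100% = 11%.
Via Marlow → Cobalt: 88% × 60% × 100% = 52.8%.
Via Larkspur → Cobalt: 75% × 29% × 100% = 21.75%.
Via Marlow → Larkspur → Cobalt: 88% × 6% × 29% × 100% = 1.5312%.
Total: 11% + 52.8% + 21.75% + 1.5312% = 87.0812%.
Rounded: 87.08%.

87.08%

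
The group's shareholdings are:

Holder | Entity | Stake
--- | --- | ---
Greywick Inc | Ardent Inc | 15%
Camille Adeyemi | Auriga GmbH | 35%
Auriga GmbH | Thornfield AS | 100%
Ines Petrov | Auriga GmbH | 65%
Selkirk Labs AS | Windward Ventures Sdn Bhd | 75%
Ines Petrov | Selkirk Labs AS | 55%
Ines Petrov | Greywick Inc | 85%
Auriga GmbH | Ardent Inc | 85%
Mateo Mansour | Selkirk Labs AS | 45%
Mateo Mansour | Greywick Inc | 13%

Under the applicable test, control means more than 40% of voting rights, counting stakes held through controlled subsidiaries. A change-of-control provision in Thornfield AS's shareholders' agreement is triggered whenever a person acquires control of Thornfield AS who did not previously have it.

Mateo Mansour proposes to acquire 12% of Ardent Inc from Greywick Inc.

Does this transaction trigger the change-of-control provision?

No

The purchase adds only to Mateo's holdings (Greywick's stake shrinks), so Mateo is the only person who could newly come to control Thornfield.
Mateo holds 45% of Selkirk, so Mateo controls Selkirk.
Selkirk holds 75% of Windward, so Mateo controls Windward.
Neither Mateo nor any entity Mateo controls holds any voting interest in Thornfield.
So before the transaction, Mateo does not control Thornfield.
After the purchase, Mateo holds 12% of Ardent directly, and Greywick's stake falls to 3%.
Mateo's side now holds 12% of Ardent, not > 40%, so Mateo still does not control Ardent.
After the transaction, neither Mateo nor any entity Mateo controls holds a voting interest in Thornfield, so Mateo still does not control it.
No new person acquires control, so the clause is not triggered.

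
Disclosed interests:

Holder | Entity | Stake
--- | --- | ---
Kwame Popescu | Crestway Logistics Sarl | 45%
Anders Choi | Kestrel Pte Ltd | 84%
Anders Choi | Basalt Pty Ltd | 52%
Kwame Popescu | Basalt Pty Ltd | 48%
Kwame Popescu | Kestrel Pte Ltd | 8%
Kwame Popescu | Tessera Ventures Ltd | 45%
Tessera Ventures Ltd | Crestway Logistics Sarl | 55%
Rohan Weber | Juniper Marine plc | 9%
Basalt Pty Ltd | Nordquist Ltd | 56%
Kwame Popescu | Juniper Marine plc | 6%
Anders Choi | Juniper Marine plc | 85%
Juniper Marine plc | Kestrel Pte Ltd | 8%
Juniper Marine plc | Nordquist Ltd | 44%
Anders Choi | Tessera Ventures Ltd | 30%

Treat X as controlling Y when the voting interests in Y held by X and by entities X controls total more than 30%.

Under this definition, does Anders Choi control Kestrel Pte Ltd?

Yes

Anders holds 85% of Juniper, so Anders controls Juniper.
Juniper and Anders together hold 8% + 84% = 92% of Kestrel, so Anders controls Kestrel.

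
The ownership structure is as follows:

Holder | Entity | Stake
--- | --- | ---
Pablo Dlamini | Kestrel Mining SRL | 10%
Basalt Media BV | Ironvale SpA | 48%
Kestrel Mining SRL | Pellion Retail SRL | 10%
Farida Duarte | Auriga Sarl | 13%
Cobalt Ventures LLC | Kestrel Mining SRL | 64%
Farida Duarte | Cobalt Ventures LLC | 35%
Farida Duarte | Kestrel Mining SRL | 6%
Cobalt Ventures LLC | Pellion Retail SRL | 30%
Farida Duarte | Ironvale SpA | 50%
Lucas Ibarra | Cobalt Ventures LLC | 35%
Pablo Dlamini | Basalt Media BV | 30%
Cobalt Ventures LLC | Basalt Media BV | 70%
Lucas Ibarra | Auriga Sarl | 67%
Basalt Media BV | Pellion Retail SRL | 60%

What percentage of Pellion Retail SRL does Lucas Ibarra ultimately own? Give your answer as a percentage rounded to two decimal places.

27.44%

Lucas reaches Pellion along 3 paths.
Via Cobalt → Basalt: 35% × 70% × 60% = 14.7%.
Via Cobalt: 35% × 30% = 10.5%.
Via Cobalt → Kestrel: 35% × 64% × 10% = 2.24%.
Total: 14.7% + 10.5% + 2.24% = 27.44%.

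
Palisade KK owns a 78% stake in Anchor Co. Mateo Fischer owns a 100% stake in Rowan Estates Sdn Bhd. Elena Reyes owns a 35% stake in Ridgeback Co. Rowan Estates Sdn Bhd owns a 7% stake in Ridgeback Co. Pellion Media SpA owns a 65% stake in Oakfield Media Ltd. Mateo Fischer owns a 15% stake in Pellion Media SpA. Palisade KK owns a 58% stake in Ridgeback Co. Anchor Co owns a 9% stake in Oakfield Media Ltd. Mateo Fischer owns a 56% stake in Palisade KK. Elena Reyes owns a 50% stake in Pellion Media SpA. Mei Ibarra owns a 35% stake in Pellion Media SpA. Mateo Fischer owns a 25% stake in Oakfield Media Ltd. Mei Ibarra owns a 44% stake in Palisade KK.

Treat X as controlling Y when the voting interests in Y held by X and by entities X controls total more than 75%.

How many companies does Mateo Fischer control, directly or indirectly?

Mateo holds 100% of Rowan, so Mateo controls Rowan.
No other company's threshold is met.
Mateo controls 1 company.

1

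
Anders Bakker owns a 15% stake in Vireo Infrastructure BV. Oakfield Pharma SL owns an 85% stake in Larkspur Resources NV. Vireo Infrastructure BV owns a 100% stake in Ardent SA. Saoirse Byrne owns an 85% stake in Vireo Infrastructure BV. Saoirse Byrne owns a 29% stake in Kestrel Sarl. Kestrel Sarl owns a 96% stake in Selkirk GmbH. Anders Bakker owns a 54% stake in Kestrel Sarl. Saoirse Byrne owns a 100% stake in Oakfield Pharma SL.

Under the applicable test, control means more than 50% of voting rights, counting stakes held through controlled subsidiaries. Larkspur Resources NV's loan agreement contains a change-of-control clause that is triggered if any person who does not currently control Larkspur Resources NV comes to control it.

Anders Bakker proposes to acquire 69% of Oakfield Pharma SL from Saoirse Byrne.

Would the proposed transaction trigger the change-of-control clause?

The purchase adds only to Anders's holdings (Saoirse's stake shrinks), so Anders is the only person who could newly come to control Larkspur.
Anders holds 54% of Kestrel, so Anders controls Kestrel.
Kestrel holds 96% of Selkirk, so Anders controls Selkirk.
Neither Anders nor any entity Anders controls holds any voting interest in Larkspur.
So before the transaction, Anders does not control Larkspur.
After the purchase, Anders holds 69% of Oakfield directly, and Saoirse's stake falls to 31%.
Anders holds 69% of Oakfield, so Anders controls Oakfield.
Oakfield holds 85% of Larkspur, so Anders controls Larkspur.
Anders did not control Larkspur before and does after, so the clause is triggered.

Yes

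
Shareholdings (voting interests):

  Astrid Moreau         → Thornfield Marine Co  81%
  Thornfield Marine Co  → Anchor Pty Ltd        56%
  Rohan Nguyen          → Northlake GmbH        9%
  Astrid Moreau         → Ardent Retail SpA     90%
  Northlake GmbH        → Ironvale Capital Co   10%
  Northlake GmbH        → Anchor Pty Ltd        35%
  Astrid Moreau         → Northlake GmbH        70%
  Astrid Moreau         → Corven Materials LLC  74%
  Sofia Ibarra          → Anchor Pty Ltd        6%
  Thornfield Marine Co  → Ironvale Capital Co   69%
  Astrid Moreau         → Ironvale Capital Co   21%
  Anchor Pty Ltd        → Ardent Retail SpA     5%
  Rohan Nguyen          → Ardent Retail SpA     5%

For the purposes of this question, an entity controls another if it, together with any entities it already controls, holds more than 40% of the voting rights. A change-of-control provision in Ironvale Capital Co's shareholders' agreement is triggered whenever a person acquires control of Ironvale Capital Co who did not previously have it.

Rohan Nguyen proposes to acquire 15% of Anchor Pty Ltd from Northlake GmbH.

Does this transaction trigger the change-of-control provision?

The purchase adds only to Rohan's holdings (Northlake's stake shrinks), so Rohan is the only person who could newly come to control Ironvale.
Rohan's largest direct stake is 9% in Northlake, which does not meet the threshold, so Rohan controls no company.
Neither Rohan nor any entity Rohan controls holds any voting interest in Ironvale.
So before the transaction, Rohan does not control Ironvale.
After the purchase, Rohan holds 15% of Anchor directly, and Northlake's stake falls to 20%.
Rohan's side now holds 15% of Anchor, not > 40%, so Rohan still does not control Anchor.
After the transaction, neither Rohan nor any entity Rohan controls holds a voting interest in Ironvale, so Rohan still does not control it.
No new person acquires control, so the clause is not triggered.

No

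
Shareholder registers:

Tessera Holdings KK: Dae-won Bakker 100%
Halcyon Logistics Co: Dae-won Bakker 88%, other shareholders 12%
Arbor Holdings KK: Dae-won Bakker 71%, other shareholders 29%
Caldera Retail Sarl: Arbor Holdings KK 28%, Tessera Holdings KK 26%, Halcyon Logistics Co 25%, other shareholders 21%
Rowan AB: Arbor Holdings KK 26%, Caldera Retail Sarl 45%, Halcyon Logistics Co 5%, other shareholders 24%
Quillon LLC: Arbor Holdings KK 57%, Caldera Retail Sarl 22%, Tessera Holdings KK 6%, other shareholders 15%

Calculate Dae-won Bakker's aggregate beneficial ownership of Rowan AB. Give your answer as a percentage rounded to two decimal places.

Dae-won reaches Rowan along 5 paths.
Via Arbor: 71% × 26% = 18.46%.
Via Arbor → Caldera: 71% × 28% × 45% = 8.946%.
Via Tessera → Caldera: 100% × 26% × 45% = 11.7%.
Via Halcyon → Caldera: 88% × 25% × 45% = 9.9%.
Via Halcyon: 88% × 5% = 4.4%.
Total: 18.46% + 8.946% + 11.7% + 9.9% + 4.4% = 53.406%.
Rounded: 53.41%.

53.41%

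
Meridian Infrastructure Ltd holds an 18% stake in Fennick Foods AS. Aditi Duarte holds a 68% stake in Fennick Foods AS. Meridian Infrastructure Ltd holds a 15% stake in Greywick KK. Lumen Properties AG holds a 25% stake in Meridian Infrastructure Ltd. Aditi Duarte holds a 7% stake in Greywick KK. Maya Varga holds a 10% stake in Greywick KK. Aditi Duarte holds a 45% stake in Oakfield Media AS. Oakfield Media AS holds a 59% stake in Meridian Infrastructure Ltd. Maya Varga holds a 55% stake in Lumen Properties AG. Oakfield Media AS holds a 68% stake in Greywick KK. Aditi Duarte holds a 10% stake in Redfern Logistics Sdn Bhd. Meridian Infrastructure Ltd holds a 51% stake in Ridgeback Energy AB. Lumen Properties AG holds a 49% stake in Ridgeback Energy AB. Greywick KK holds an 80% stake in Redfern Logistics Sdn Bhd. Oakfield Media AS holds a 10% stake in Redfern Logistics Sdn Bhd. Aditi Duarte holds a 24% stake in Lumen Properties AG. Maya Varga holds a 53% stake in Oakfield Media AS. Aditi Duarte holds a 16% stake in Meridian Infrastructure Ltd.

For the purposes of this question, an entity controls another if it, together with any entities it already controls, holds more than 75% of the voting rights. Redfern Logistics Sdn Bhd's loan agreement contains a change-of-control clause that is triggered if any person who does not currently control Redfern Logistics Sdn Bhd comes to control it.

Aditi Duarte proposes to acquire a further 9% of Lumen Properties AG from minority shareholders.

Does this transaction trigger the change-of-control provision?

The purchase changes only Aditi's holdings, so Aditi is the only person who could newly come to control Redfern.
Aditi's largest direct stake is 68% in Fennick, which does not meet the threshold, so Aditi controls no company.
In Redfern, Aditi's side holds only 10%, not > 75%.
So before the transaction, Aditi does not control Redfern.
After the purchase, Aditi's direct stake in Lumen rises to 24% + 9% = 33%.
Aditi's side now holds 33% of Lumen, not > 75%, so Aditi still does not control Lumen.
After the transaction, Aditi's side holds 10% of Redfern, not > 75%, so Aditi still does not control Redfern.
No new person acquires control, so the clause is not triggered.

No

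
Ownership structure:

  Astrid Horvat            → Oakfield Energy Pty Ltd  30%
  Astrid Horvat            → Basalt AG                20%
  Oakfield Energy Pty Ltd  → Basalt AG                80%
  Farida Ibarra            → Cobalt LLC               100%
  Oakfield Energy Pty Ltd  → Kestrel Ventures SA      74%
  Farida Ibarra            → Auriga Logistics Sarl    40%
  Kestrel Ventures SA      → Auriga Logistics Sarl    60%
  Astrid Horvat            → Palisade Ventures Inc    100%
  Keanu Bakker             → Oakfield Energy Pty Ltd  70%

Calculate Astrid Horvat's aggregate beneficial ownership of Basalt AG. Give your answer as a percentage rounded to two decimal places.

44.00%

Astrid reaches Basalt along 2 paths.
Via Oakfield: 30% × 80% = 24%.
Direct stake: 20% = 20%.
Total: 24% + 20% = 44%.
Rounded: 44.00%.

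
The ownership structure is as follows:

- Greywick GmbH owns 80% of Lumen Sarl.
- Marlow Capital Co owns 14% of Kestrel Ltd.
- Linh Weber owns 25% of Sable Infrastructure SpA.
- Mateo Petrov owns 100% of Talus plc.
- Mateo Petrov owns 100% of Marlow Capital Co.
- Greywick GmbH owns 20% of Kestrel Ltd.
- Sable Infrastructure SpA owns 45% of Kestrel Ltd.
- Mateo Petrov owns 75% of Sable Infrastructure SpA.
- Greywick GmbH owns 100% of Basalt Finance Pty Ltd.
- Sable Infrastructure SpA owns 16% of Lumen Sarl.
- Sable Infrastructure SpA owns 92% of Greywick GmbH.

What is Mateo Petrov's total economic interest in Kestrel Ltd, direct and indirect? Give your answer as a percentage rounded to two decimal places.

61.55%

Mateo reaches Kestrel along 3 paths.
Via Sable → Greywick: 75% × 92% × 20% = 13.8%.
Via Marlow: 100% × 14% = 14%.
Via Sable: 75% × 45% = 33.75%.
Total: 13.8% + 14% + 33.75% = 61.55%.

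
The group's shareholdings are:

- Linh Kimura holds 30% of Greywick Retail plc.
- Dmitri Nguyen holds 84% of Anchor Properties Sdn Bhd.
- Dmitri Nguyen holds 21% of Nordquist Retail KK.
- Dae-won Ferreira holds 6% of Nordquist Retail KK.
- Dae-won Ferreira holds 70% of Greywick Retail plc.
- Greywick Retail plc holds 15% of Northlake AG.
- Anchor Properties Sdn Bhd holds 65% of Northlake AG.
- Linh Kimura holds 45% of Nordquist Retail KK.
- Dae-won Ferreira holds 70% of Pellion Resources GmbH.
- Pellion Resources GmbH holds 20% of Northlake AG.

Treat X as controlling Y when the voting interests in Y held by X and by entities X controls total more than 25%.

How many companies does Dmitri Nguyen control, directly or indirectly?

Dmitri holds 84% of Anchor, so Dmitri controls Anchor.
Anchor holds 65% of Northlake, so Dmitri controls Northlake.
No other company's threshold is met.
Dmitri controls 2 companies.

2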